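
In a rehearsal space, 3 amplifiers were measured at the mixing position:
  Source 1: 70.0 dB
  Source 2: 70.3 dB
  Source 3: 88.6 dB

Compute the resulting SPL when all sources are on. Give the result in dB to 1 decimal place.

Converting to relative power and adding: 10^(70.0/10) + 10^(70.3/10) + 10^(88.6/10) = 7.452e+08.
L_total = 10·log₁₀(7.452e+08) = 88.7 dB.

88.7 dB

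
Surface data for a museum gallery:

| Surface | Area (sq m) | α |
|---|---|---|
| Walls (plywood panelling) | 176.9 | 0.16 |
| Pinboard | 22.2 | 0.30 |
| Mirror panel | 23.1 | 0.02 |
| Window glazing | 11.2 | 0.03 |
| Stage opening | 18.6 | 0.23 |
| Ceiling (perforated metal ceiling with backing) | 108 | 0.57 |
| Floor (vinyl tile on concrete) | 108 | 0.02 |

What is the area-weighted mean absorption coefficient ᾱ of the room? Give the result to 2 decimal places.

S = Σ Sᵢ = 176.9 + 22.2 + 23.1 + 11.2 + 18.6 + 108 + 108 = 468.0 sq m.
Σ(Sᵢαᵢ) = 176.9*0.16 + 22.2*0.30 + 23.1*0.02 + 11.2*0.03 + 18.6*0.23 + 108*0.57 + 108*0.02 = 103.760.
ᾱ = A/S = 0.22.

0.22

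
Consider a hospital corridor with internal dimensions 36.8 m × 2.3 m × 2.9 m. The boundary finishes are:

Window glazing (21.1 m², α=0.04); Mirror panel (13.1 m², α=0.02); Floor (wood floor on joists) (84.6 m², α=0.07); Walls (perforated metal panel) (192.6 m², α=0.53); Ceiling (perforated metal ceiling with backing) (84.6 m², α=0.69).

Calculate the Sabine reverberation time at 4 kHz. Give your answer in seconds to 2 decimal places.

Total absorption A = 21.1*0.04 + 13.1*0.02 + 84.6*0.07 + 192.6*0.53 + 84.6*0.69
  = 0.844 + 0.262 + 5.922 + 102.078 + 58.374 = 167.480 m² sabins.
V = 36.8·2.3·2.9 = 245.456 m³.
Sabine: RT60 = 0.161 × 245.456 / 167.480 = 0.24 s.

0.24 sec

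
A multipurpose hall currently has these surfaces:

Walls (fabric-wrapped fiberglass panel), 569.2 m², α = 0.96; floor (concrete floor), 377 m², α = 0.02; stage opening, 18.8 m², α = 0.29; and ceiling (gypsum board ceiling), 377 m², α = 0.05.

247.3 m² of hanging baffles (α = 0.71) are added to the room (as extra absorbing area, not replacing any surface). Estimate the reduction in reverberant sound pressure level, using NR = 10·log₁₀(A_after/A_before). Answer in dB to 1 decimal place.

A_before = Σ Sᵢαᵢ = 569.2×0.96 + 377×0.02 + 18.8×0.29 + 377×0.05 = 578.274 sabins.
Treatment contributes 247.3·0.71 = 175.583 sabins.
New total A_after = 753.857 sabins.
NR = 10·log₁₀(753.857/578.274) = 1.2 dB.

1.2 dB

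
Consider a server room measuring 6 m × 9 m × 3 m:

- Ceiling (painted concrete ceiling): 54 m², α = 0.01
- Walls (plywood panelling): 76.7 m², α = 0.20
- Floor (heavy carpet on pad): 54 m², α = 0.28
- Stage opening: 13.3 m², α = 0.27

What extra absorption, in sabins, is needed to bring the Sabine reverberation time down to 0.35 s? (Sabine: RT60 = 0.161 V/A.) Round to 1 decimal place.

39.9 sabins

A₁ = Σ Sᵢαᵢ = 54*0.01 + 76.7*0.20 + 54*0.28 + 13.3*0.27 = 34.591 sabins.
Target A₂ = 0.161·162/0.35 = 74.520 sabins (V = 162 m³).
Shortfall: 74.520 − 34.591 = 39.9 sabins.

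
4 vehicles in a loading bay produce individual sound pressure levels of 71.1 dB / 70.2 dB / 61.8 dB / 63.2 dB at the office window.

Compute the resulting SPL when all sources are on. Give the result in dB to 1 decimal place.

74.3 dB

Converting to relative power and adding: 10^(71.1/10) + 10^(70.2/10) + 10^(61.8/10) + 10^(63.2/10) = 2.696e+07.
L_total = 10·log₁₀(2.696e+07) = 74.3 dB.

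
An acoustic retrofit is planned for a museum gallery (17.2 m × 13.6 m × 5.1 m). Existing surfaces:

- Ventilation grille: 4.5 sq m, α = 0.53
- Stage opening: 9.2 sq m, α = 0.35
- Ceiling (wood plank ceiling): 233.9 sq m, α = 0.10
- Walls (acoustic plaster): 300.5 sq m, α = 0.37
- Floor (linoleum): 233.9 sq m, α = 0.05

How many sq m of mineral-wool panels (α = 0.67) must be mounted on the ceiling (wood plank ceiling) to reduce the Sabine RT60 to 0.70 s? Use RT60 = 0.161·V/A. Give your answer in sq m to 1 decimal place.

A₁ = Σ Sᵢαᵢ = 4.5·0.53 + 9.2·0.35 + 233.9·0.10 + 300.5·0.37 + 233.9·0.05 = 151.875 sabins.
V = 1192.992 m³. Target absorption A₂ = 0.161 × 1192.992 / 0.70 = 274.388 sabins.
Absorption to add: 274.388 − 151.875 = 122.513 sabins.
Net gain per sq m: Δα = 0.67 − 0.10 = 0.57.
Panel area = 122.513 / 0.57 = 214.9 sq m.

214.9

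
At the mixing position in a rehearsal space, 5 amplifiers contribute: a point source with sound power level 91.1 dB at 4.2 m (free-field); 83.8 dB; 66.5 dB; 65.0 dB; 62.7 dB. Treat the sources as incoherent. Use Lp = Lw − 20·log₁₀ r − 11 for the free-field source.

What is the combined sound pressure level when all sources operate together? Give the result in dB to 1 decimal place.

Source at 4.2 m: Lp = 91.1 − 20·log₁₀(4.2) − 11 = 67.6 dB.
Sum in the linear (power) domain: Σ 10^(Lᵢ/10) = 10^(67.6/10) + 10^(83.8/10) + 10^(66.5/10) + 10^(65.0/10) + 10^(62.7/10) = 2.551e+08.
Back to dB: 10·log₁₀ Σ = 84.1 dB.

84.1 dB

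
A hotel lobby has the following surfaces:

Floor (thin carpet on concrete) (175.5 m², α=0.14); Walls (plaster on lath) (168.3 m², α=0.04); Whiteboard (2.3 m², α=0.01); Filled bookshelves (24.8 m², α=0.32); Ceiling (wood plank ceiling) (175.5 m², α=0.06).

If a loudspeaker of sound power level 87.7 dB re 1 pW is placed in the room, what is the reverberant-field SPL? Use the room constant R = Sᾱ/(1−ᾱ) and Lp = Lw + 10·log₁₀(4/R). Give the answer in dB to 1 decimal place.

76.3 dB

Σ(Sᵢαᵢ) = 175.5×0.14 + 168.3×0.04 + 2.3×0.01 + 24.8×0.32 + 175.5×0.06 = 49.791; total area S = 546.4 m².
ᾱ = 49.791/546.4 = 0.0911; R = Sᾱ/(1−ᾱ) = 49.791/(1−0.0911) = 54.782 m².
Lp = Lw + 10 log₁₀(4/R) = 87.7 -11.37 = 76.3 dB.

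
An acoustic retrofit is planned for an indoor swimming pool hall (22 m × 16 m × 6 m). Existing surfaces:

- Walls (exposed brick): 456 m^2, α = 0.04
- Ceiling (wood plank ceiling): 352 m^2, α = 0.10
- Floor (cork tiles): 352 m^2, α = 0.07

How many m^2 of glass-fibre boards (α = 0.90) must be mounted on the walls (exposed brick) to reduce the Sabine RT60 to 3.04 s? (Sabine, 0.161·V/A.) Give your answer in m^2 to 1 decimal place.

39.3

Total absorption A₁ = 456·0.04 + 352·0.10 + 352·0.07
  = 18.240 + 35.200 + 24.640 = 78.080 m^2 sabins.
V = 2112 m³. Target absorption A₂ = 0.161 × 2112 / 3.04 = 111.853 sabins.
Absorption to add: 111.853 − 78.080 = 33.773 sabins.
Each m^2 of panel replacing the walls (exposed brick) adds (0.90 − 0.04) = 0.86 sabins.
Area = ΔA/Δα = 33.773/0.86 = 39.3 m^2.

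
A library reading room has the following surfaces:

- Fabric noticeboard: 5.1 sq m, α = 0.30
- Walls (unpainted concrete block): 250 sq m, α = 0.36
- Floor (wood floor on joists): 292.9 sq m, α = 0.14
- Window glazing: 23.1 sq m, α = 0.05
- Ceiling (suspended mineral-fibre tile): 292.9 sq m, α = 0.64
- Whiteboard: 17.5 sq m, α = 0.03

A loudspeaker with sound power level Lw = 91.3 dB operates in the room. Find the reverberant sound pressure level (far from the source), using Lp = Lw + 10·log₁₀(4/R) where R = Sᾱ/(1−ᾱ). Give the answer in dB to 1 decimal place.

A = 321.672 sabins; S = 881.5 sq m.
ᾱ = 321.672/881.5 = 0.3649; R = Sᾱ/(1−ᾱ) = 321.672/(1−0.3649) = 506.490 sq m.
Lp = 91.3 + 10·log₁₀(4/506.490) = 91.3 + (-21.03) = 70.3 dB.

70.3 dB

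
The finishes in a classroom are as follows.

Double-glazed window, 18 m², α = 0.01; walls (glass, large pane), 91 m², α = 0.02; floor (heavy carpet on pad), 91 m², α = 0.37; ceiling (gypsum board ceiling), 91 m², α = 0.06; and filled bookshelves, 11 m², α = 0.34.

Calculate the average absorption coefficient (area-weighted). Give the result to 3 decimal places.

S = Σ Sᵢ = 18 + 91 + 91 + 91 + 11 = 302.0 m².
A = 18*0.01 + 91*0.02 + 91*0.37 + 91*0.06 + 11*0.34 = 44.870 sabins.
ᾱ = A/S = 0.149.

0.149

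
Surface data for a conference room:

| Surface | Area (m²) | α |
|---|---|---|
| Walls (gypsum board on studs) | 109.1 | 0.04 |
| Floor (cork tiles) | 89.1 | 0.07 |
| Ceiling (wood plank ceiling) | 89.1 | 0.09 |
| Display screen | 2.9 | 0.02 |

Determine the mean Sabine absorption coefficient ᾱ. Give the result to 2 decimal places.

Total surface area S = 290.2 m².
A = 109.1*0.04 + 89.1*0.07 + 89.1*0.09 + 2.9*0.02 = 18.678 sabins.
ᾱ = A/S = 0.06.

0.06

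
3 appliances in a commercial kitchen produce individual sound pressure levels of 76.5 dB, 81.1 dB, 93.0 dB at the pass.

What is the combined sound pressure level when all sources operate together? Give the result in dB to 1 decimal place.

Σ 10^(Lᵢ/10) = 2.169e+09.
Combined level = 10 log₁₀(2.169e+09) = 93.4 dB.

93.4 dB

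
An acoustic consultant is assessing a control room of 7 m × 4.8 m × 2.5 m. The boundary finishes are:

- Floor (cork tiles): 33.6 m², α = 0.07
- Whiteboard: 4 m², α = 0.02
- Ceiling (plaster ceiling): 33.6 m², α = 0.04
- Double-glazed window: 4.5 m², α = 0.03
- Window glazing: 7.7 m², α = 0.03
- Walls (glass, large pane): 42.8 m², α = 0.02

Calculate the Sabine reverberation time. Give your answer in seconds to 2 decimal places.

Equivalent absorption area: A = 33.6×0.07 + 4×0.02 + 33.6×0.04 + 4.5×0.03 + 7.7×0.03 + 42.8×0.02 = 4.998 m².
V = 7·4.8·2.5 = 84 m³.
Sabine: RT60 = 0.161 × 84 / 4.998 = 2.71 s.

2.71 s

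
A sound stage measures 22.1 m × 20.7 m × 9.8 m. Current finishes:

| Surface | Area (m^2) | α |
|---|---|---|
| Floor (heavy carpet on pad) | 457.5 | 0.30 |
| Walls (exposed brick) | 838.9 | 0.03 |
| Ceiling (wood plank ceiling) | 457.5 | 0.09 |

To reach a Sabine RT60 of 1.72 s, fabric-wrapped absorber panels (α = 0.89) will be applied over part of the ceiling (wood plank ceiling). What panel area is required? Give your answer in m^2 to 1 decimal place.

Equivalent absorption area: A₁ = 457.5·0.30 + 838.9·0.03 + 457.5·0.09 = 203.592 m^2.
V = 4483.206 m³. Target absorption A₂ = 0.161 × 4483.206 / 1.72 = 419.649 sabins.
ΔA needed = 419.649 − 203.592 = 216.057 sabins.
Each m^2 of panel replacing the ceiling (wood plank ceiling) adds (0.89 − 0.09) = 0.80 sabins.
Area = ΔA/Δα = 216.057/0.80 = 270.1 m^2.

270.1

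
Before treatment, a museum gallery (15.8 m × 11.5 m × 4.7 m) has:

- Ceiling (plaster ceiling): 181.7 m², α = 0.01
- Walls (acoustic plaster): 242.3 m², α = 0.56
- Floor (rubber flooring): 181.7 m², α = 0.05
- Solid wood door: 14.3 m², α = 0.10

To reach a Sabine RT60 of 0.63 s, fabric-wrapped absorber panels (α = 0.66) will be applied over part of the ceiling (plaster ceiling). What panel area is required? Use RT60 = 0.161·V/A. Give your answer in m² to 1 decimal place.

A₁ = Σ Sᵢαᵢ = 181.7*0.01 + 242.3*0.56 + 181.7*0.05 + 14.3*0.10 = 148.020 sabins.
Required A₂ = 0.161·853.99/0.63 = 218.242 sabins.
ΔA needed = 218.242 − 148.020 = 70.222 sabins.
Net gain per m²: Δα = 0.66 − 0.01 = 0.65.
Panel area = 70.222 / 0.65 = 108.0 m².

108.0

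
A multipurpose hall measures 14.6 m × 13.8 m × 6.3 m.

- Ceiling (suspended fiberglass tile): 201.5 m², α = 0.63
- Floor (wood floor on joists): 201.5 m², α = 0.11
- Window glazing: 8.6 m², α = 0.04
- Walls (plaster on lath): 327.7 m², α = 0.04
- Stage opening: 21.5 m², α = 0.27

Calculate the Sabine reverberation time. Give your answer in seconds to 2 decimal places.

A = Σ Sᵢαᵢ = 201.5*0.63 + 201.5*0.11 + 8.6*0.04 + 327.7*0.04 + 21.5*0.27 = 168.367 sabins.
Volume V = 14.6 × 13.8 × 6.3 = 1269.324 m³.
RT60 = 0.161 · V / A = 0.161 × 1269.324 / 168.367 = 1.21 s.

1.21 sec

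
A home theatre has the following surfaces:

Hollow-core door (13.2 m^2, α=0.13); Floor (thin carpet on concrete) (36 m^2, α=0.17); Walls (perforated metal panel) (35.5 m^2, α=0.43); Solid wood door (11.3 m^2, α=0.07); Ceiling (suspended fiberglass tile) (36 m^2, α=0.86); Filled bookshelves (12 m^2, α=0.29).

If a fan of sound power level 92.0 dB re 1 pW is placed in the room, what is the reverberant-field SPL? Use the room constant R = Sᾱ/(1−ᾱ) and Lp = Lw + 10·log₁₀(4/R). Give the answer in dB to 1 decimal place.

78.1 dB

A = 58.332 sabins; S = 144.0 m^2.
ᾱ = 0.4051, so room constant R = A/(1−ᾱ) = 98.053 m^2.
Lp = Lw + 10 log₁₀(4/R) = 92.0 -13.89 = 78.1 dB.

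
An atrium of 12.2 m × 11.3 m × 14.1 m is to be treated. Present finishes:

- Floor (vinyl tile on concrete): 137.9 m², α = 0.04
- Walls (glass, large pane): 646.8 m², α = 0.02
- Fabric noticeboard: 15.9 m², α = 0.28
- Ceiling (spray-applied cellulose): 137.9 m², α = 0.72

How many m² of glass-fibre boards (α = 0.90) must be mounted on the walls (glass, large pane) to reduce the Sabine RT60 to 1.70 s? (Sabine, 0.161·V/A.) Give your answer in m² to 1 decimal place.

A₁ = Σ Sᵢαᵢ = 137.9*0.04 + 646.8*0.02 + 15.9*0.28 + 137.9*0.72 = 122.192 sabins.
Required A₂ = 0.161·1943.826/1.70 = 184.092 sabins.
Absorption to add: 184.092 − 122.192 = 61.900 sabins.
Each m² of panel replacing the walls (glass, large pane) adds (0.90 − 0.02) = 0.88 sabins.
Panel area = 61.900 / 0.88 = 70.3 m².

70.3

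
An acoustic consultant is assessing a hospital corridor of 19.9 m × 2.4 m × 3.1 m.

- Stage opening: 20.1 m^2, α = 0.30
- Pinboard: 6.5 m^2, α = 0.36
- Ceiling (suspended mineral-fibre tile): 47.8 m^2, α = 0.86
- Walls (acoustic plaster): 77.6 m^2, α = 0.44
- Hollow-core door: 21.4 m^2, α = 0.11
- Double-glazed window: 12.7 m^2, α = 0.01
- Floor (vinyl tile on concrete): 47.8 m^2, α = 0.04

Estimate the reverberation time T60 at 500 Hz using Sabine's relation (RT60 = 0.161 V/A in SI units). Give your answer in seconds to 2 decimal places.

0.27 seconds

Total absorption A = 20.1×0.30 + 6.5×0.36 + 47.8×0.86 + 77.6×0.44 + 21.4×0.11 + 12.7×0.01 + 47.8×0.04
  = 6.030 + 2.340 + 41.108 + 34.144 + 2.354 + 0.127 + 1.912 = 88.015 m^2 sabins.
Volume V = 19.9 × 2.4 × 3.1 = 148.056 m³.
Sabine: RT60 = 0.161 × 148.056 / 88.015 = 0.27 s.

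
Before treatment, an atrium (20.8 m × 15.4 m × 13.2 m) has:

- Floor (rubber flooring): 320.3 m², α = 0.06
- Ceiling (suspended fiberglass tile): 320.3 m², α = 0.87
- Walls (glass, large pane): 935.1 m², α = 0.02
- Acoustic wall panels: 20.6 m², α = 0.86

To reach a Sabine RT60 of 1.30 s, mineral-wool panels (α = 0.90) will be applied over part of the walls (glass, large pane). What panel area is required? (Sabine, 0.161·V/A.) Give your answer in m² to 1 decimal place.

Summing Sᵢαᵢ: 19.218 + 278.661 + 18.702 + 17.716 → A₁ = 334.297 sabins.
Required A₂ = 0.161·4228.224/1.30 = 523.649 sabins.
ΔA needed = 523.649 − 334.297 = 189.352 sabins.
Net gain per m²: Δα = 0.90 − 0.02 = 0.88.
Area = ΔA/Δα = 189.352/0.88 = 215.2 m².

215.2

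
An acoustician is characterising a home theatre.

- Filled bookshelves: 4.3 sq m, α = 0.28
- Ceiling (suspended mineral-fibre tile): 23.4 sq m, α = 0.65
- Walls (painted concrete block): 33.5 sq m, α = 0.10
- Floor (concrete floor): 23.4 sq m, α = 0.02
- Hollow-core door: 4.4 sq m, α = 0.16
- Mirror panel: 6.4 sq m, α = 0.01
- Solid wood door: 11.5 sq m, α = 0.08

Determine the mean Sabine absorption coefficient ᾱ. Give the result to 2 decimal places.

0.21

S = Σ Sᵢ = 4.3 + 23.4 + 33.5 + 23.4 + 4.4 + 6.4 + 11.5 = 106.9 sq m.
Σ(Sᵢαᵢ) = 4.3·0.28 + 23.4·0.65 + 33.5·0.10 + 23.4·0.02 + 4.4·0.16 + 6.4·0.01 + 11.5·0.08 = 21.920.
ᾱ = 21.920 / 106.9 = 0.21.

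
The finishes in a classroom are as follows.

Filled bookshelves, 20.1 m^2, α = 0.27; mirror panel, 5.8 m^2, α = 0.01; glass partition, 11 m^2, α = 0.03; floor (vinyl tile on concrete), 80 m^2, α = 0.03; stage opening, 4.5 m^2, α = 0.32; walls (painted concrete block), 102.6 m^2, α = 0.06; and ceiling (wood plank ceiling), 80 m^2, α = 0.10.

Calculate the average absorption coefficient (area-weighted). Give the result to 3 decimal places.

S = Σ Sᵢ = 20.1 + 5.8 + 11 + 80 + 4.5 + 102.6 + 80 = 304.0 m^2.
Σ(Sᵢαᵢ) = 20.1*0.27 + 5.8*0.01 + 11*0.03 + 80*0.03 + 4.5*0.32 + 102.6*0.06 + 80*0.10 = 23.811.
ᾱ = 23.811 / 304.0 = 0.078.

0.078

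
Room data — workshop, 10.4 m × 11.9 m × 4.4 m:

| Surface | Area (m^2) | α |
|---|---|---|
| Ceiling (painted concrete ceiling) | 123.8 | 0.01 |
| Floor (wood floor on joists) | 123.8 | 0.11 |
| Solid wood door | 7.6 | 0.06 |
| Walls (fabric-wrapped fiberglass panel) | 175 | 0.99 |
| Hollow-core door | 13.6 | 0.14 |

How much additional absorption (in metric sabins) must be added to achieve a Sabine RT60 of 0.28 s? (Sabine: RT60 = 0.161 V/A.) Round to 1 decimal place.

Total absorption A₁ = 123.8·0.01 + 123.8·0.11 + 7.6·0.06 + 175·0.99 + 13.6·0.14
  = 1.238 + 13.618 + 0.456 + 173.250 + 1.904 = 190.466 m^2 sabins.
Target A₂ = 0.161·544.544/0.28 = 313.113 sabins (V = 544.544 m³).
Additional absorption ΔA = 313.113 − 190.466 = 122.6 sabins.

122.6 sabins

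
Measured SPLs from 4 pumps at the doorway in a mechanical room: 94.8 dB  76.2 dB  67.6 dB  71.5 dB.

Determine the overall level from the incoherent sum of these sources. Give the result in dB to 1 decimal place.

94.9 dB

Sum in the linear (power) domain: Σ 10^(Lᵢ/10) = 10^(94.8/10) + 10^(76.2/10) + 10^(67.6/10) + 10^(71.5/10) = 3.082e+09.
L_total = 10·log₁₀(3.082e+09) = 94.9 dB.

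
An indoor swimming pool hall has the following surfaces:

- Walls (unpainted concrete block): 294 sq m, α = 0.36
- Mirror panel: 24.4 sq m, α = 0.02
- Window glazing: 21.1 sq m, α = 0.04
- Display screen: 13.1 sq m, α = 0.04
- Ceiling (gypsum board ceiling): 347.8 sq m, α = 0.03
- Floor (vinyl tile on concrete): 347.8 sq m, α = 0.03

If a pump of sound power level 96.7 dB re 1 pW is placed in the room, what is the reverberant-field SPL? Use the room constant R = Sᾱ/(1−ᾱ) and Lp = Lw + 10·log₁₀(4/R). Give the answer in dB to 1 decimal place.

81.1 dB

Σ(Sᵢαᵢ) = 294×0.36 + 24.4×0.02 + 21.1×0.04 + 13.1×0.04 + 347.8×0.03 + 347.8×0.03 = 128.564; total area S = 1048.2 sq m.
ᾱ = 0.1227, so room constant R = A/(1−ᾱ) = 146.545 sq m.
Lp = 96.7 + 10·log₁₀(4/146.545) = 96.7 + (-15.64) = 81.1 dB.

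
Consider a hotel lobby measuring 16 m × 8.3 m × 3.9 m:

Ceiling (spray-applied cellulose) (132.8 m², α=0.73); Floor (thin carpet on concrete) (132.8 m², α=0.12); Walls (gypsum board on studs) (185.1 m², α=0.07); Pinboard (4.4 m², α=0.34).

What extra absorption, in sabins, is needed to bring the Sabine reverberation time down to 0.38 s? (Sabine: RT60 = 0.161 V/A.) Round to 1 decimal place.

92.1 sabins

Total absorption A₁ = 132.8*0.73 + 132.8*0.12 + 185.1*0.07 + 4.4*0.34
  = 96.944 + 15.936 + 12.957 + 1.496 = 127.333 m² sabins.
V = 517.92 m³. Required absorption A₂ = 0.161 × 517.92 / 0.38 = 219.435 sabins.
Shortfall: 219.435 − 127.333 = 92.1 sabins.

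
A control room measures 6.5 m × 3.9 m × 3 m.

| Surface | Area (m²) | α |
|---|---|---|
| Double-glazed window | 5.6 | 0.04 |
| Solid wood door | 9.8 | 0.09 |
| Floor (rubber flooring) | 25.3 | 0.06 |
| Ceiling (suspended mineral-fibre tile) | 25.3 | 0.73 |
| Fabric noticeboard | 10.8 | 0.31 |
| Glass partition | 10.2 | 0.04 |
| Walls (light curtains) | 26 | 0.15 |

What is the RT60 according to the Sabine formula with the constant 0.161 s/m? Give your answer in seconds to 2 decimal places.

A = Σ Sᵢαᵢ = 5.6×0.04 + 9.8×0.09 + 25.3×0.06 + 25.3×0.73 + 10.8×0.31 + 10.2×0.04 + 26×0.15 = 28.749 sabins.
V = 6.5·3.9·3 = 76.05 m³.
T = 0.161 V/A = 0.161·76.05/28.749 = 0.43 s.

0.43 s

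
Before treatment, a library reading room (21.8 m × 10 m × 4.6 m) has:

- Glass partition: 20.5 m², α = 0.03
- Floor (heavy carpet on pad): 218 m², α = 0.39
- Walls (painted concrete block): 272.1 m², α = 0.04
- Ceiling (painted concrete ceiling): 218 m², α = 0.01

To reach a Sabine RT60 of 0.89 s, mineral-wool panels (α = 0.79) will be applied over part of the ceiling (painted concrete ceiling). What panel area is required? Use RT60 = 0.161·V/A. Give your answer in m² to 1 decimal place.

106.0

Equivalent absorption area: A₁ = 20.5×0.03 + 218×0.39 + 272.1×0.04 + 218×0.01 = 98.699 m².
V = 1002.8 m³. Target absorption A₂ = 0.161 × 1002.8 / 0.89 = 181.405 sabins.
Absorption to add: 181.405 − 98.699 = 82.706 sabins.
Each m² of panel replacing the ceiling (painted concrete ceiling) adds (0.79 − 0.01) = 0.78 sabins.
Panel area = 82.706 / 0.78 = 106.0 m².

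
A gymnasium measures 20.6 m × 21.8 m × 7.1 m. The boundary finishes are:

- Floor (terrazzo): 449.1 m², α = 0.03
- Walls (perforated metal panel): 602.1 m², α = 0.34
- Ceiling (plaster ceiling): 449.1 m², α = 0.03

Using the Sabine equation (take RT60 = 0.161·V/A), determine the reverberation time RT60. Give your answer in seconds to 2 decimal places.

2.22 s

Summing Sᵢαᵢ: 13.473 + 204.714 + 13.473 → A = 231.660 sabins.
V = 20.6·21.8·7.1 = 3188.468 m³.
Sabine: RT60 = 0.161 × 3188.468 / 231.660 = 2.22 s.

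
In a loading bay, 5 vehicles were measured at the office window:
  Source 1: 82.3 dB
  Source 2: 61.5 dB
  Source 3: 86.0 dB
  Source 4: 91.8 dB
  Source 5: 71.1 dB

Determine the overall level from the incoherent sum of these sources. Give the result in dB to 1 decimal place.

Σ 10^(Lᵢ/10) = 2.096e+09.
Combined level = 10 log₁₀(2.096e+09) = 93.2 dB.

93.2 dB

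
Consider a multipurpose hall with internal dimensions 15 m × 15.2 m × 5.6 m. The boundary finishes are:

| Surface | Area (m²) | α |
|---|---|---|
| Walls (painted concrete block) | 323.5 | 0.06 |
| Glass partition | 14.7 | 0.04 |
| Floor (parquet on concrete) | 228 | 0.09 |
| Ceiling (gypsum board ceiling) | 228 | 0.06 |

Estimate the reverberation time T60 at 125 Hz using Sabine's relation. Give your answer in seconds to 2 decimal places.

3.79 s

A = Σ Sᵢαᵢ = 323.5*0.06 + 14.7*0.04 + 228*0.09 + 228*0.06 = 54.198 sabins.
Volume V = 15 × 15.2 × 5.6 = 1276.8 m³.
Sabine: RT60 = 0.161 × 1276.8 / 54.198 = 3.79 s.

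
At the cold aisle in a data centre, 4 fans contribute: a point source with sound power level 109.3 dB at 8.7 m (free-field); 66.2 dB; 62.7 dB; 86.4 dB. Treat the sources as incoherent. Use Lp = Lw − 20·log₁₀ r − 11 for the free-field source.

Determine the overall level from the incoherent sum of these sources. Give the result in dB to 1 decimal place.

Source at 8.7 m: Lp = 109.3 − 20·log₁₀(8.7) − 11 = 79.5 dB.
Converting to relative power and adding: 10^(79.5/10) + 10^(66.2/10) + 10^(62.7/10) + 10^(86.4/10) = 5.317e+08.
L_total = 10·log₁₀(5.317e+08) = 87.3 dB.

87.3 dB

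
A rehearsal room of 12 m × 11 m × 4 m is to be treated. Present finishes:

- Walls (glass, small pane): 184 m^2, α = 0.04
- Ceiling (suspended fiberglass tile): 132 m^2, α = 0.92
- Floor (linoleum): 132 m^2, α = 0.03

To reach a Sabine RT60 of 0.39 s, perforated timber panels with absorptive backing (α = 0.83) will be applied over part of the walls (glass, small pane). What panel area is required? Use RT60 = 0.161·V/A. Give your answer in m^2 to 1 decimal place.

107.9

Summing Sᵢαᵢ: 7.360 + 121.440 + 3.960 → A₁ = 132.760 sabins.
V = 528 m³. Target absorption A₂ = 0.161 × 528 / 0.39 = 217.969 sabins.
Absorption to add: 217.969 − 132.760 = 85.209 sabins.
Each m^2 of panel replacing the walls (glass, small pane) adds (0.83 − 0.04) = 0.79 sabins.
Panel area = 85.209 / 0.79 = 107.9 m^2.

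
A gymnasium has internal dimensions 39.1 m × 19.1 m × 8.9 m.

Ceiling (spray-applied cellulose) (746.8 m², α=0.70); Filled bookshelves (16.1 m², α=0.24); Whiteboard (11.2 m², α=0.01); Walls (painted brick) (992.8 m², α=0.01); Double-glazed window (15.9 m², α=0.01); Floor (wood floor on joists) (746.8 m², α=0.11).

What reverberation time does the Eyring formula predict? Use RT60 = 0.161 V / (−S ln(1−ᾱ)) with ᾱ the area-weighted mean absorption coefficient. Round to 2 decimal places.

1.51 seconds

Total surface area S = 746.8 + 16.1 + 11.2 + 992.8 + 15.9 + 746.8 = 2529.6 m².
Absorption A = 746.8×0.70 + 16.1×0.24 + 11.2×0.01 + 992.8×0.01 + 15.9×0.01 + 746.8×0.11 = 618.971 sabins.
Mean coefficient ᾱ = A/S = 0.2447.
−S·ln(1−ᾱ) = −2529.6 × ln(1 − 0.2447) = 709.908.
V = 39.1 × 19.1 × 8.9 = 6646.609 m³.
RT60 = 0.161 × 6646.609 / 709.908 = 1.51 s.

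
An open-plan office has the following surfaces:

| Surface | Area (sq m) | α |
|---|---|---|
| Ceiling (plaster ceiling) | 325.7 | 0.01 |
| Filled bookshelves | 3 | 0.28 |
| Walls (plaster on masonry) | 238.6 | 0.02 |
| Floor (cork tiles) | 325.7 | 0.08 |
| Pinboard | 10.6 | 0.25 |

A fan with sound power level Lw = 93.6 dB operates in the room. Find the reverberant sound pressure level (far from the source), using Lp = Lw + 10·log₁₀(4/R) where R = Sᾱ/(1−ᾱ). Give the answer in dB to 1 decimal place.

83.7 dB

A = 37.575 sabins; S = 903.6 sq m.
ᾱ = 37.575/903.6 = 0.0416; R = Sᾱ/(1−ᾱ) = 37.575/(1−0.0416) = 39.206 sq m.
Lp = Lw + 10 log₁₀(4/R) = 93.6 -9.91 = 83.7 dB.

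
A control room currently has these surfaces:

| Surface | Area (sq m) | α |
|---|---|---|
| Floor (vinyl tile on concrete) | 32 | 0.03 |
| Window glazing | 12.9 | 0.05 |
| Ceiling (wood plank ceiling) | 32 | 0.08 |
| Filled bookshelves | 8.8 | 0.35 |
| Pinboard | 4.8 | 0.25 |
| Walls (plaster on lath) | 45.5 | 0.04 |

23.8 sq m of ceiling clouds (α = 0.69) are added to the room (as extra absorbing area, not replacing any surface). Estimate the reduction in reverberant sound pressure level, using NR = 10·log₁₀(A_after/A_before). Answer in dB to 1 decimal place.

4.1 dB

Summing Sᵢαᵢ: 0.960 + 0.645 + 2.560 + 3.080 + 1.200 + 1.820 → A_before = 10.265 sabins.
Added absorption = 23.8 × 0.69 = 16.422 sabins.
New total A_after = 26.687 sabins.
Reduction = 10 log₁₀(A_after/A_before) = 10 log₁₀(2.5998) = 4.1 dB.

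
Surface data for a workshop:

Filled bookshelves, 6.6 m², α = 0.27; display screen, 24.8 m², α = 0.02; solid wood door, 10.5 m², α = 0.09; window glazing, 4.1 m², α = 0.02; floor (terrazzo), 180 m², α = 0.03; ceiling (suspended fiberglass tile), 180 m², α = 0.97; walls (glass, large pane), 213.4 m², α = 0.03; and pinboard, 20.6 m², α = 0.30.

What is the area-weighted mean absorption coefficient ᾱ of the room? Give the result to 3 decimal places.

Total surface area S = 640.0 m².
Σ(Sᵢαᵢ) = 6.6·0.27 + 24.8·0.02 + 10.5·0.09 + 4.1·0.02 + 180·0.03 + 180·0.97 + 213.4·0.03 + 20.6·0.30 = 195.887.
ᾱ = A/S = 0.306.

0.306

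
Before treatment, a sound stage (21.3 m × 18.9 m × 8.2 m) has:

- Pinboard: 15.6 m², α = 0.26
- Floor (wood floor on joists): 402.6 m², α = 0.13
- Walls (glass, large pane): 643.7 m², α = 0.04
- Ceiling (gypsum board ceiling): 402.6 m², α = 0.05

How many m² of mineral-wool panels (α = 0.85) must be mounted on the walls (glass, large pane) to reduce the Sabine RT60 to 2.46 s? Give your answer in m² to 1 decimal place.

Summing Sᵢαᵢ: 4.056 + 52.338 + 25.748 + 20.130 → A₁ = 102.272 sabins.
Required A₂ = 0.161·3301.074/2.46 = 216.046 sabins.
ΔA needed = 216.046 − 102.272 = 113.774 sabins.
Each m² of panel replacing the walls (glass, large pane) adds (0.85 − 0.04) = 0.81 sabins.
Area = ΔA/Δα = 113.774/0.81 = 140.5 m².

140.5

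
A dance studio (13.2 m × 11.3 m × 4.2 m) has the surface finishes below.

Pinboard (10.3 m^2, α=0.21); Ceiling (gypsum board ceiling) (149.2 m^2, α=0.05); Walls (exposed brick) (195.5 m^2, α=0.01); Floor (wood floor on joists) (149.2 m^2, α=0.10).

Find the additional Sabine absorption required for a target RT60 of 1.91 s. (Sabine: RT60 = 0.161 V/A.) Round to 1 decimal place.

A₁ = Σ Sᵢαᵢ = 10.3×0.21 + 149.2×0.05 + 195.5×0.01 + 149.2×0.10 = 26.498 sabins.
V = 626.472 m³. Required absorption A₂ = 0.161 × 626.472 / 1.91 = 52.807 sabins.
ΔA = A₂ − A₁ = 52.807 − 26.498 = 26.3 sabins.

26.3 sabins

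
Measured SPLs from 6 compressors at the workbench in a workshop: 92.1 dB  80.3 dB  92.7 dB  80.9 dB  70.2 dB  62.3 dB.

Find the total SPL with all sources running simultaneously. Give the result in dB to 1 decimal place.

95.7 dB

Sum in the linear (power) domain: Σ 10^(Lᵢ/10) = 10^(92.1/10) + 10^(80.3/10) + 10^(92.7/10) + 10^(80.9/10) + 10^(70.2/10) + 10^(62.3/10) = 3.726e+09.
Combined level = 10 log₁₀(3.726e+09) = 95.7 dB.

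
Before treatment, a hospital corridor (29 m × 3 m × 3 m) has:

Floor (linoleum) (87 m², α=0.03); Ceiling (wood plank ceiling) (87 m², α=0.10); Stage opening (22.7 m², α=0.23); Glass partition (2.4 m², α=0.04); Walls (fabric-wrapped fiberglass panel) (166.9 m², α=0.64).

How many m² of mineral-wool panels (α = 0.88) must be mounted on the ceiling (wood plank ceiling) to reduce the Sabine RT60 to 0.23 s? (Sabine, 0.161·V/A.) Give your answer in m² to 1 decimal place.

76.0

Equivalent absorption area: A₁ = 87·0.03 + 87·0.10 + 22.7·0.23 + 2.4·0.04 + 166.9·0.64 = 123.443 m².
Required A₂ = 0.161·261/0.23 = 182.700 sabins.
Absorption to add: 182.700 − 123.443 = 59.257 sabins.
Net gain per m²: Δα = 0.88 − 0.10 = 0.78.
Panel area = 59.257 / 0.78 = 76.0 m².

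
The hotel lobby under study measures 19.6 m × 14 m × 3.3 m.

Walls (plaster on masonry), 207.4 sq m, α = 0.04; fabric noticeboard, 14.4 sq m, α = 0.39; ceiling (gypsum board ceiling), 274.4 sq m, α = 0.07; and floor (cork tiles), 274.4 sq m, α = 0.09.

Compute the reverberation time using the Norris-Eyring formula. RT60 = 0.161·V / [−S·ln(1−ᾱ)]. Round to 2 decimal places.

S = Σ Sᵢ = 770.6 sq m.
Absorption A = 207.4×0.04 + 14.4×0.39 + 274.4×0.07 + 274.4×0.09 = 57.816 sabins.
ᾱ = 57.816 / 770.6 = 0.0750.
−S·ln(1−ᾱ) = −770.6 × ln(1 − 0.0750) = 60.077.
V = 19.6 × 14 × 3.3 = 905.52 m³.
T = 0.161·V/[−S·ln(1−ᾱ)] = 0.161·905.52/60.077 = 2.43 s.

2.43 s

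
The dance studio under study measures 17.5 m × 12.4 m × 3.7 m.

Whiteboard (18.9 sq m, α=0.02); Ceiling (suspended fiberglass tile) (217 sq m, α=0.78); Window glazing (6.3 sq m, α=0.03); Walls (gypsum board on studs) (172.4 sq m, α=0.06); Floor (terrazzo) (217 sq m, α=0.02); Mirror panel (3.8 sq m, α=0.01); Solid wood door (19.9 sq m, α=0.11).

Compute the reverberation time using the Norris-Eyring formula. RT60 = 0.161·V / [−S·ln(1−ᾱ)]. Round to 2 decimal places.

0.59 s

S = Σ Sᵢ = 655.3 sq m.
Absorption A = 18.9×0.02 + 217×0.78 + 6.3×0.03 + 172.4×0.06 + 217×0.02 + 3.8×0.01 + 19.9×0.11 = 186.738 sabins.
ᾱ = 186.738 / 655.3 = 0.2850.
−S·ln(1−ᾱ) = −655.3 × ln(1 − 0.2850) = 219.835.
V = 17.5 × 12.4 × 3.7 = 802.9 m³.
T = 0.161·V/[−S·ln(1−ᾱ)] = 0.161·802.9/219.835 = 0.59 s.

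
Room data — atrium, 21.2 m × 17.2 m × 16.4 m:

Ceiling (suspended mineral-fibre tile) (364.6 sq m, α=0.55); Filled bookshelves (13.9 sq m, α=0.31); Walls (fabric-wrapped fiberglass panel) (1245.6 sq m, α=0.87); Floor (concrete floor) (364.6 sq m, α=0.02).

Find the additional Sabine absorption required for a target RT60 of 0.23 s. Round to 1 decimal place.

Total absorption A₁ = 364.6*0.55 + 13.9*0.31 + 1245.6*0.87 + 364.6*0.02
  = 200.530 + 4.309 + 1083.672 + 7.292 = 1295.803 sq m sabins.
For T = 0.23 s, need A₂ = 0.161·V/T = 0.161·5980.096/0.23 = 4186.067 sabins.
Shortfall: 4186.067 − 1295.803 = 2890.3 sabins.

2890.3 sabins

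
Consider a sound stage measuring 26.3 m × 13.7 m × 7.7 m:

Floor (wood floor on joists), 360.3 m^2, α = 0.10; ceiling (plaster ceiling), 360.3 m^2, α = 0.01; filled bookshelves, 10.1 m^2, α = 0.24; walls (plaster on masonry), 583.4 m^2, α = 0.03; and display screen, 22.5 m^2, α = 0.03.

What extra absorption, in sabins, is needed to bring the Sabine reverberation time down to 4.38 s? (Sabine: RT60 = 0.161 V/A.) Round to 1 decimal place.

Summing Sᵢαᵢ: 36.030 + 3.603 + 2.424 + 17.502 + 0.675 → A₁ = 60.234 sabins.
Target A₂ = 0.161·2774.387/4.38 = 101.981 sabins (V = 2774.387 m³).
ΔA = A₂ − A₁ = 101.981 − 60.234 = 41.7 sabins.

41.7 sabins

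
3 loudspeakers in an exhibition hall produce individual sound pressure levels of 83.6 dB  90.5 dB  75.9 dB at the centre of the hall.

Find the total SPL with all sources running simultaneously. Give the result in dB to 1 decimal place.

Converting to relative power and adding: 10^(83.6/10) + 10^(90.5/10) + 10^(75.9/10) = 1.39e+09.
Back to dB: 10·log₁₀ Σ = 91.4 dB.

91.4 dB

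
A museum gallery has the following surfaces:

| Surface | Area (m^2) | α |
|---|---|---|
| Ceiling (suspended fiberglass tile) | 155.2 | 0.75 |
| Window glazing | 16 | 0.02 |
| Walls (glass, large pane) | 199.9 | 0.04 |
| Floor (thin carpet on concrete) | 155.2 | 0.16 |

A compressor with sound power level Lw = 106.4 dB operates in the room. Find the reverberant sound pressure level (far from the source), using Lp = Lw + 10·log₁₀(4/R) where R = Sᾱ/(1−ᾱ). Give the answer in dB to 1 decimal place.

Σ(Sᵢαᵢ) = 155.2×0.75 + 16×0.02 + 199.9×0.04 + 155.2×0.16 = 149.548; total area S = 526.3 m^2.
ᾱ = 0.2841, so room constant R = A/(1−ᾱ) = 208.895 m^2.
Lp = Lw + 10 log₁₀(4/R) = 106.4 -17.18 = 89.2 dB.

89.2 dB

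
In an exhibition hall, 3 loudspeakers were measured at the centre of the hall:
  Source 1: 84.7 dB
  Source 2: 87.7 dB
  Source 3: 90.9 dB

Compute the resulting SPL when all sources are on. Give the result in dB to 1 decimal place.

93.3 dB

Σ 10^(Lᵢ/10) = 2.114e+09.
Combined level = 10 log₁₀(2.114e+09) = 93.3 dB.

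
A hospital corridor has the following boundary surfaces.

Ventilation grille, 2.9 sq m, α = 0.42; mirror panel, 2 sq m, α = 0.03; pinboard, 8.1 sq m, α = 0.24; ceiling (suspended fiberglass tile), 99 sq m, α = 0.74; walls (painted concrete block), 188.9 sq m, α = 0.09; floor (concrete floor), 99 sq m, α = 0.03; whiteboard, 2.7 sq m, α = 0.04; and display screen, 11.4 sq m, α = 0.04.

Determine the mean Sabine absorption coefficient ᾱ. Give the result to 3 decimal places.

0.234

Total surface area S = 414.0 sq m.
Σ(Sᵢαᵢ) = 2.9*0.42 + 2*0.03 + 8.1*0.24 + 99*0.74 + 188.9*0.09 + 99*0.03 + 2.7*0.04 + 11.4*0.04 = 97.017.
ᾱ = 97.017 / 414.0 = 0.234.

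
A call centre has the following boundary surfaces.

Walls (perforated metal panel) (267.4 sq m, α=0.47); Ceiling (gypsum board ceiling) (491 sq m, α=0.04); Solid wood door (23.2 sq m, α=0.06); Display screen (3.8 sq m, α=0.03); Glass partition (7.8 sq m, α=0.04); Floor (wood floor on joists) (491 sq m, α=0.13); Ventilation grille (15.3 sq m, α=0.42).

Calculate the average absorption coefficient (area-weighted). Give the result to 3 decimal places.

S = Σ Sᵢ = 267.4 + 491 + 23.2 + 3.8 + 7.8 + 491 + 15.3 = 1299.5 sq m.
Σ(Sᵢαᵢ) = 267.4×0.47 + 491×0.04 + 23.2×0.06 + 3.8×0.03 + 7.8×0.04 + 491×0.13 + 15.3×0.42 = 217.392.
ᾱ = 217.392 / 1299.5 = 0.167.

0.167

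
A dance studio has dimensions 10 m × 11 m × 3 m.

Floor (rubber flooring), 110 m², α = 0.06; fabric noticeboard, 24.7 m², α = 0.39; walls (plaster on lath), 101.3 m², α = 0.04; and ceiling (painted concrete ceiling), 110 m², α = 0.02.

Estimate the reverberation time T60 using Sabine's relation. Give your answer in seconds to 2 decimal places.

Total absorption A = 110·0.06 + 24.7·0.39 + 101.3·0.04 + 110·0.02
  = 6.600 + 9.633 + 4.052 + 2.200 = 22.485 m² sabins.
Room volume: 330 m³.
Sabine: RT60 = 0.161 × 330 / 22.485 = 2.36 s.

2.36 seconds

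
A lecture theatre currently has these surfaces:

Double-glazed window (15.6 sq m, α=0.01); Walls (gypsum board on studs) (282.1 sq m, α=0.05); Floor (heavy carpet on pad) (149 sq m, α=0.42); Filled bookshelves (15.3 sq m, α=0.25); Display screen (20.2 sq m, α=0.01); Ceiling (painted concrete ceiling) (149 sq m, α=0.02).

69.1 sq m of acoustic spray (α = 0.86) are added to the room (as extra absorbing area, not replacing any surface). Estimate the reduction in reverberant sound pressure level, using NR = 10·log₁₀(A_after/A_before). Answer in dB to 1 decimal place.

2.3 dB

Total absorption A_before = 15.6*0.01 + 282.1*0.05 + 149*0.42 + 15.3*0.25 + 20.2*0.01 + 149*0.02
  = 0.156 + 14.105 + 62.580 + 3.825 + 0.202 + 2.980 = 83.848 sq m sabins.
Added absorption = 69.1 × 0.86 = 59.426 sabins.
A_after = 83.848 + 59.426 = 143.274 sabins.
Reduction = 10 log₁₀(A_after/A_before) = 10 log₁₀(1.7087) = 2.3 dB.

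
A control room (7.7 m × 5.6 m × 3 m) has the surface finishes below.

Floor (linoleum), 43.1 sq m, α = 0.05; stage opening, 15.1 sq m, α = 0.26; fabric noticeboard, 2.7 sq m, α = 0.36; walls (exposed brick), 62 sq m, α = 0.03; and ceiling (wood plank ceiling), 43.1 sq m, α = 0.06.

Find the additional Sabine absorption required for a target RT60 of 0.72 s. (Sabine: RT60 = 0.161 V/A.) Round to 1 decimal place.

17.4 sabins

Total absorption A₁ = 43.1×0.05 + 15.1×0.26 + 2.7×0.36 + 62×0.03 + 43.1×0.06
  = 2.155 + 3.926 + 0.972 + 1.860 + 2.586 = 11.499 sq m sabins.
Target A₂ = 0.161·129.36/0.72 = 28.926 sabins (V = 129.36 m³).
ΔA = A₂ − A₁ = 28.926 − 11.499 = 17.4 sabins.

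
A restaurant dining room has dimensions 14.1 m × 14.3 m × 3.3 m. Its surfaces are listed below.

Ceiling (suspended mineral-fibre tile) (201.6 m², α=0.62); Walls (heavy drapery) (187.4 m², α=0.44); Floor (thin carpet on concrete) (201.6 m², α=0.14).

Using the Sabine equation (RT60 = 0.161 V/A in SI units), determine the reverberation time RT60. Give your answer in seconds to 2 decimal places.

Equivalent absorption area: A = 201.6*0.62 + 187.4*0.44 + 201.6*0.14 = 235.672 m².
Volume V = 14.1 × 14.3 × 3.3 = 665.379 m³.
T = 0.161 V/A = 0.161·665.379/235.672 = 0.45 s.

0.45 s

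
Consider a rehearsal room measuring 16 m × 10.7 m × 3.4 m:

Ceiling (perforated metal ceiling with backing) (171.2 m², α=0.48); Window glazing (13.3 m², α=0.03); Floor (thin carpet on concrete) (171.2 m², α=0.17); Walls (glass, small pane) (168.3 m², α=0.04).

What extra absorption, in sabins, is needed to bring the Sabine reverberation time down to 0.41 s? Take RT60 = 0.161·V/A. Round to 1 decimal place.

Summing Sᵢαᵢ: 82.176 + 0.399 + 29.104 + 6.732 → A₁ = 118.411 sabins.
For T = 0.41 s, need A₂ = 0.161·V/T = 0.161·582.08/0.41 = 228.573 sabins.
Shortfall: 228.573 − 118.411 = 110.2 sabins.

110.2 sabins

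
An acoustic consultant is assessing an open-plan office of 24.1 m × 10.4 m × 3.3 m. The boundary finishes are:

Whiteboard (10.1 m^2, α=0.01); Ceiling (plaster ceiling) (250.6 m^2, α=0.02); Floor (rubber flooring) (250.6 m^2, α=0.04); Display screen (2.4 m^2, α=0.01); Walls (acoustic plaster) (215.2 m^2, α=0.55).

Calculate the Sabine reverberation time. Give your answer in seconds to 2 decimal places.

Equivalent absorption area: A = 10.1*0.01 + 250.6*0.02 + 250.6*0.04 + 2.4*0.01 + 215.2*0.55 = 133.521 m^2.
Room volume: 827.112 m³.
RT60 = 0.161 · V / A = 0.161 × 827.112 / 133.521 = 1.00 s.

1.00 seconds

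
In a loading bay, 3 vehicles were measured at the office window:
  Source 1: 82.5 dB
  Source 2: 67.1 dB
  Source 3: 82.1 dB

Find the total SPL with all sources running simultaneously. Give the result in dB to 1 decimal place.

Σ 10^(Lᵢ/10) = 3.451e+08.
Back to dB: 10·log₁₀ Σ = 85.4 dB.

85.4 dB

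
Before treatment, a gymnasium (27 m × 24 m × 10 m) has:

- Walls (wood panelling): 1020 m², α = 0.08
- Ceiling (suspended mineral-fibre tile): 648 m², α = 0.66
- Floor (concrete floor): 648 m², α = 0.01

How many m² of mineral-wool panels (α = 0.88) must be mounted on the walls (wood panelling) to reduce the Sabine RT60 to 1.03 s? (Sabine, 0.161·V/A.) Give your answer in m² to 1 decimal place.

A₁ = Σ Sᵢαᵢ = 1020·0.08 + 648·0.66 + 648·0.01 = 515.760 sabins.
V = 6480 m³. Target absorption A₂ = 0.161 × 6480 / 1.03 = 1012.893 sabins.
ΔA needed = 1012.893 − 515.760 = 497.133 sabins.
Net gain per m²: Δα = 0.88 − 0.08 = 0.80.
Area = ΔA/Δα = 497.133/0.80 = 621.4 m².

621.4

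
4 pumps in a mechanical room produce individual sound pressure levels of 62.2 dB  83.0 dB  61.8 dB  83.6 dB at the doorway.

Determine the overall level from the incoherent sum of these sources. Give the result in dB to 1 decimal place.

Sum in the linear (power) domain: Σ 10^(Lᵢ/10) = 10^(62.2/10) + 10^(83.0/10) + 10^(61.8/10) + 10^(83.6/10) = 4.318e+08.
Combined level = 10 log₁₀(4.318e+08) = 86.4 dB.

86.4 dB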